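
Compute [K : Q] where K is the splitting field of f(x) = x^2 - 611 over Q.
[K : Q] = 2

f(x) = x^2 - 611 factors as (x - √611)(x + √611). The splitting field is K = Q(√611). Since 611 is squarefree and > 1, it is not a perfect square, so x^2 - 611 is irreducible over Q and [Q(√611) : Q] = 2. Hence [K : Q] = 2.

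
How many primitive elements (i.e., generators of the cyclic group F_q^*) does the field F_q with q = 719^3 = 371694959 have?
There are φ(371694958) = 184775256 primitive elements

F_q^* is cyclic of order q - 1 = 371694958. A cyclic group of order m has exactly φ(m) generators. Here m = 371694958 = 2 · 359 · 487 · 1063, so the number of primitive elements is φ(371694958) = 184775256.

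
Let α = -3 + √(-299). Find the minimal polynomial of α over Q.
m_α(x) = x^2 + 6x + 308

From α + 3 = √(-299), squaring gives (α + 3)^2 = -299, i.e. α^2 + 6α + 9 = -299, so α^2 + 6α + 308 = 0. The discriminant of x^2 + 6x + 308 is (6)^2 - 4·(308) = 36 - 1232 = -1196, and 4·(-299) is not a perfect square in Q since -299 is squarefree and ≠ 1. Hence x^2 + 6x + 308 is irreducible over Q and is the minimal polynomial of α.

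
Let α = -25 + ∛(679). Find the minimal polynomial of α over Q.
m_α(x) = x^3 + 75x^2 + 1875x + 14946

Set β = α + 25 = ∛(679), so β^3 = 679. Then (α + 25)^3 - 679 = 0, i.e. α is a root of g(x) = (x + 25)^3 - 679 = x^3 + 75x^2 + 1875x + 14946. Since g(x) = h(x + 25) where h(x) = x^3 - 679, and h is irreducible over Q (because 679 is not a perfect cube, so h has no rational root, and a monic cubic with no rational root is irreducible), g is also irreducible (irreducibility is preserved under the substitution x → x + 25). Hence m_α(x) = x^3 + 75x^2 + 1875x + 14946.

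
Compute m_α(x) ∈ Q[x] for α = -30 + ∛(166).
m_α(x) = x^3 + 90x^2 + 2700x + 26834

Set β = α + 30 = ∛(166), so β^3 = 166. Then (α + 30)^3 - 166 = 0, i.e. α is a root of g(x) = (x + 30)^3 - 166 = x^3 + 90x^2 + 2700x + 26834. Since g(x) = h(x + 30) where h(x) = x^3 - 166, and h is irreducible over Q (because 166 is not a perfect cube, so h has no rational root, and a monic cubic with no rational root is irreducible), g is also irreducible (irreducibility is preserved under the substitution x → x + 30). Hence m_α(x) = x^3 + 90x^2 + 2700x + 26834.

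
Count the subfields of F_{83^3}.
F_{83^3} has 2 subfields

The subfields of F_{p^n} are exactly the fields F_{p^d} for d | n (each is the fixed field of the unique index-d subgroup of Gal(F_{p^n}/F_p) ≅ Z/nZ). The divisors of n = 3 are {1, 3}, giving 2 subfields: F_{83^1}, F_{83^3}.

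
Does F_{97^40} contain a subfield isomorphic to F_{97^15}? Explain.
No: F_{97^15} is not a subfield of F_{97^40}

F_{p^m} embeds in F_{p^n} iff m | n. Here 15 ∤ 40 (since 40 = 2·15 + 10 with remainder 10 ≠ 0), so F_{97^15} is not a subfield of F_{97^40}. Equivalently: if it were, the tower law would give 15 = [F_{97^15}:F_97] dividing [F_{97^40}:F_97] = 40, contradiction.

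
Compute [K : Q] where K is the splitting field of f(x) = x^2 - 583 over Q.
[K : Q] = 2

f(x) = x^2 - 583 factors as (x - √583)(x + √583). The splitting field is K = Q(√583). Since 583 is squarefree and > 1, it is not a perfect square, so x^2 - 583 is irreducible over Q and [Q(√583) : Q] = 2. Hence [K : Q] = 2.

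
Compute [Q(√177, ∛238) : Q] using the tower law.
[Q(√177, ∛238) : Q] = 6

Let L = Q(√177, ∛238). Since Q(√177) ⊂ L and [Q(√177):Q] = 2, the tower law gives 2 | [L:Q]. Likewise Q(∛238) ⊂ L with [Q(∛238):Q] = 3 (because 238 is not a perfect cube), so 3 | [L:Q]. As gcd(2,3) = 1, [L:Q] is divisible by 6. Conversely L is generated over Q by √177 and ∛238, so [L:Q] ≤ 2·3 = 6. Therefore [Q(√177, ∛238) : Q] = 6.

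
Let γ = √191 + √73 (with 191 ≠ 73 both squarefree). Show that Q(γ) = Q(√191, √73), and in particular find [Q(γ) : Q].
[Q(γ) : Q] = 4 (equivalently, Q(γ) = Q(√191, √73))

Obviously Q(γ) ⊆ Q(√191, √73), and [Q(√191, √73):Q] = 4 (since 191, 73 are distinct squarefree integers > 1 with 13943 not a perfect square). To show equality we compute the minimal polynomial of γ. From γ = √191 + √73: γ^2 = 191 + 2√(13943) + 73 = 264 + 2√(13943), so γ^2 - 264 = 2√(13943); squaring, (γ^2 - 264)^2 = 4·13943, i.e. γ^4 - 528γ^2 + 69696 - 55772 = 0, i.e. γ^4 - 528γ^2 + 13924 = 0. So γ is a root of x^4 - 528x^2 + 13924. This polynomial is irreducible over Q: it has no rational root (each ±√191 ± √73 is irrational), and any factorization into two quadratics over Q would force √(13943) ∈ Q (pairing opposite roots) or √191, √73 ∈ Q (other pairings), all impossible. Hence [Q(γ):Q] = 4 = [Q(√191, √73):Q], so Q(γ) = Q(√191, √73).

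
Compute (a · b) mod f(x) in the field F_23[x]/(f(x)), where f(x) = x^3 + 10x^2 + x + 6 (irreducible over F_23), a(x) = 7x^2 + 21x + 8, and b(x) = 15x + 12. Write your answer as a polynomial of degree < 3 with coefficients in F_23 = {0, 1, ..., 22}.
a · b ≡ 16x^2 + 14x + 18 (mod f(x))

Multiply in F_23[x]: a(x)·b(x) = (7x^2 + 21x + 8)·(15x + 12) = 13x^3 + 8x^2 + 4x + 4. This has degree ≥ 3, so divide by f(x) over F_23: 13x^3 + 8x^2 + 4x + 4 = (13)·(x^3 + 10x^2 + x + 6) + (16x^2 + 14x + 18). Hence a·b ≡ 16x^2 + 14x + 18 (mod f). (F_23[x]/(f) is a field with 23^3 = 12167 elements since f is irreducible of degree 3.)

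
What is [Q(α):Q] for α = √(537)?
[Q(α):Q] = 2

[Q(α):Q] equals the degree of the minimal polynomial of α. Here α^2 = 537 and x^2 - 537 is irreducible (d = 537 is squarefree, ≠ 1, hence not a square), so deg(m_α) = 2. Thus [Q(α):Q] = 2.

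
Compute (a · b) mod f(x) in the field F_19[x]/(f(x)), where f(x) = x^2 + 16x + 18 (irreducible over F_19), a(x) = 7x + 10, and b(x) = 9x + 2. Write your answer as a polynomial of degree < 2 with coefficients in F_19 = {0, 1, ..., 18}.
a · b ≡ 8x + 7 (mod f(x))

Multiply in F_19[x]: a(x)·b(x) = (7x + 10)·(9x + 2) = 6x^2 + 9x + 1. This has degree ≥ 2, so divide by f(x) over F_19: 6x^2 + 9x + 1 = (6)·(x^2 + 16x + 18) + (8x + 7). Hence a·b ≡ 8x + 7 (mod f). (F_19[x]/(f) is a field with 19^2 = 361 elements since f is irreducible of degree 2.)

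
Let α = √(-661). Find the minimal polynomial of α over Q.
m_α(x) = x^2 + 661

α satisfies α^2 + 661 = 0, so x^2 + 661 annihilates α. Since d = -661 is squarefree and ≠ 1, it is not a perfect square in Q, so x^2 + 661 has no rational root and is therefore irreducible over Q (a degree-2 polynomial over a field is irreducible iff it has no root). Hence m_α(x) = x^2 + 661.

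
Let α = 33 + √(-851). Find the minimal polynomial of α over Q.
m_α(x) = x^2 - 66x + 1940

From α - 33 = √(-851), squaring gives (α - 33)^2 = -851, i.e. α^2 - 66α + 1089 = -851, so α^2 - 66α + 1940 = 0. The discriminant of x^2 - 66x + 1940 is (-66)^2 - 4·(1940) = 4356 - 7760 = -3404, and 4·(-851) is not a perfect square in Q since -851 is squarefree and ≠ 1. Hence x^2 - 66x + 1940 is irreducible over Q and is the minimal polynomial of α.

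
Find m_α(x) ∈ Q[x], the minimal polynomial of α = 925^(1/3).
m_α(x) = x^3 - 925

α satisfies α^3 = 925, so x^3 - 925 annihilates α. By the rational root test, a rational root p/q (in lowest terms) of x^3 - 925 would satisfy p^3 = 925 q^3, forcing q = 1 and p^3 = 925; but 925 is not a perfect cube, contradiction. A monic cubic over Q with no rational root is irreducible (any nontrivial factorization would include a linear factor). Hence x^3 - 925 is the minimal polynomial of α, and in particular [Q(α):Q] = 3.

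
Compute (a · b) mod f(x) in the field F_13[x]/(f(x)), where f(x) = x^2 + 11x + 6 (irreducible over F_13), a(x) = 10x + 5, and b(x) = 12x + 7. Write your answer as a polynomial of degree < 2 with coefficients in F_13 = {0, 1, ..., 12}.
a · b ≡ 6x + 4 (mod f(x))

Multiply in F_13[x]: a(x)·b(x) = (10x + 5)·(12x + 7) = 3x^2 + 9. This has degree ≥ 2, so divide by f(x) over F_13: 3x^2 + 9 = (3)·(x^2 + 11x + 6) + (6x + 4). Hence a·b ≡ 6x + 4 (mod f). (F_13[x]/(f) is a field with 13^2 = 169 elements since f is irreducible of degree 2.)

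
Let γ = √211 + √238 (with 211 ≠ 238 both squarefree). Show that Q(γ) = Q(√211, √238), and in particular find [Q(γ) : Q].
[Q(γ) : Q] = 4 (equivalently, Q(γ) = Q(√211, √238))

Obviously Q(γ) ⊆ Q(√211, √238), and [Q(√211, √238):Q] = 4 (since 211, 238 are distinct squarefree integers > 1 with 50218 not a perfect square). To show equality we compute the minimal polynomial of γ. From γ = √211 + √238: γ^2 = 211 + 2√(50218) + 238 = 449 + 2√(50218), so γ^2 - 449 = 2√(50218); squaring, (γ^2 - 449)^2 = 4·50218, i.e. γ^4 - 898γ^2 + 201601 - 200872 = 0, i.e. γ^4 - 898γ^2 + 729 = 0. So γ is a root of x^4 - 898x^2 + 729. This polynomial is irreducible over Q: it has no rational root (each ±√211 ± √238 is irrational), and any factorization into two quadratics over Q would force √(50218) ∈ Q (pairing opposite roots) or √211, √238 ∈ Q (other pairings), all impossible. Hence [Q(γ):Q] = 4 = [Q(√211, √238):Q], so Q(γ) = Q(√211, √238).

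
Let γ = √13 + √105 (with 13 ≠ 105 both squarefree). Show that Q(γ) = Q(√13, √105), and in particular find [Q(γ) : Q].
[Q(γ) : Q] = 4 (equivalently, Q(γ) = Q(√13, √105))

Obviously Q(γ) ⊆ Q(√13, √105), and [Q(√13, √105):Q] = 4 (since 13, 105 are distinct squarefree integers > 1 with 1365 not a perfect square). To show equality we compute the minimal polynomial of γ. From γ = √13 + √105: γ^2 = 13 + 2√(1365) + 105 = 118 + 2√(1365), so γ^2 - 118 = 2√(1365); squaring, (γ^2 - 118)^2 = 4·1365, i.e. γ^4 - 236γ^2 + 13924 - 5460 = 0, i.e. γ^4 - 236γ^2 + 8464 = 0. So γ is a root of x^4 - 236x^2 + 8464. This polynomial is irreducible over Q: it has no rational root (each ±√13 ± √105 is irrational), and any factorization into two quadratics over Q would force √(1365) ∈ Q (pairing opposite roots) or √13, √105 ∈ Q (other pairings), all impossible. Hence [Q(γ):Q] = 4 = [Q(√13, √105):Q], so Q(γ) = Q(√13, √105).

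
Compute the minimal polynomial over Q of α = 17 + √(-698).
m_α(x) = x^2 - 34x + 987

From α - 17 = √(-698), squaring gives (α - 17)^2 = -698, i.e. α^2 - 34α + 289 = -698, so α^2 - 34α + 987 = 0. The discriminant of x^2 - 34x + 987 is (-34)^2 - 4·(987) = 1156 - 3948 = -2792, and 4·(-698) is not a perfect square in Q since -698 is squarefree and ≠ 1. Hence x^2 - 34x + 987 is irreducible over Q and is the minimal polynomial of α.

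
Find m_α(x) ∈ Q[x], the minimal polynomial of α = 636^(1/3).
m_α(x) = x^3 - 636

α satisfies α^3 = 636, so x^3 - 636 annihilates α. By the rational root test, a rational root p/q (in lowest terms) of x^3 - 636 would satisfy p^3 = 636 q^3, forcing q = 1 and p^3 = 636; but 636 is not a perfect cube, contradiction. A monic cubic over Q with no rational root is irreducible (any nontrivial factorization would include a linear factor). Hence x^3 - 636 is the minimal polynomial of α, and in particular [Q(α):Q] = 3.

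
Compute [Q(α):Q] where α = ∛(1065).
[Q(α):Q] = 3

The minimal polynomial of α is x^3 - 1065, irreducible over Q since 1065 is not a perfect cube (so x^3 - 1065 has no rational root). Hence [Q(α):Q] = deg(m_α) = 3.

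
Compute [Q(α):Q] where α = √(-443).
[Q(α):Q] = 2

[Q(α):Q] equals the degree of the minimal polynomial of α. Here α^2 = -443 and x^2 + 443 is irreducible (d = -443 is squarefree, ≠ 1, hence not a square), so deg(m_α) = 2. Thus [Q(α):Q] = 2.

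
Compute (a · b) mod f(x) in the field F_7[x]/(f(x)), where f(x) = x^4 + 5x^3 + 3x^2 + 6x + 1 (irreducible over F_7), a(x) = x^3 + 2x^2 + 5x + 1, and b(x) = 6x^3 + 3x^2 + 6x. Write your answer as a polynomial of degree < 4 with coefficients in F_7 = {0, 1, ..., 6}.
a · b ≡ 2x^3 + 2x^2 + x + 6 (mod f(x))

Multiply in F_7[x]: a(x)·b(x) = (x^3 + 2x^2 + 5x + 1)·(6x^3 + 3x^2 + 6x) = 6x^6 + x^5 + 5x^3 + 5x^2 + 6x. This has degree ≥ 4, so divide by f(x) over F_7: 6x^6 + x^5 + 5x^3 + 5x^2 + 6x = (6x^2 + 6x + 1)·(x^4 + 5x^3 + 3x^2 + 6x + 1) + (2x^3 + 2x^2 + x + 6). Hence a·b ≡ 2x^3 + 2x^2 + x + 6 (mod f). (F_7[x]/(f) is a field with 7^4 = 2401 elements since f is irreducible of degree 4.)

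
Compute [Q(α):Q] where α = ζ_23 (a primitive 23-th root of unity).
[Q(α):Q] = 22

The minimal polynomial of ζ_23 over Q is the 23-th cyclotomic polynomial Φ_23(x), which is irreducible over Q and has degree φ(23) = 22. Hence [Q(α):Q] = φ(23) = 22.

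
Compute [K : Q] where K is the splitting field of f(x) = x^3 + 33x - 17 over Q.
[K : Q] = 6

By the rational root test, any rational root of the monic integer polynomial f(x) = x^3 + 33x - 17 must be an integer dividing the constant term -17, i.e. one of ±{1, 17}. Evaluating: f(1) = 17, f(-1) = -51, f(17) = 5457, f(-17) = -5491; none is 0, so f has no rational root and is therefore irreducible over Q (a cubic with no linear factor over a field is irreducible). For an irreducible cubic, the Galois group is A_3 or S_3 according as the discriminant disc(f) = -4a^3 - 27b^2 = -4·(33)^3 - 27·(-17)^2 = -151551 is or is not a square in Q. Here disc(f) = -151551 is not a perfect square in Q, so the Galois group of f over Q is not contained in A_3 and must be all of S_3. The splitting field has degree |S_3| = 6 over Q, so [K : Q] = 6.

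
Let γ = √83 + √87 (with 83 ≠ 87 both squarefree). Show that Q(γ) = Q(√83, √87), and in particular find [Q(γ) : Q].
[Q(γ) : Q] = 4 (equivalently, Q(γ) = Q(√83, √87))

Obviously Q(γ) ⊆ Q(√83, √87), and [Q(√83, √87):Q] = 4 (since 83, 87 are distinct squarefree integers > 1 with 7221 not a perfect square). To show equality we compute the minimal polynomial of γ. From γ = √83 + √87: γ^2 = 83 + 2√(7221) + 87 = 170 + 2√(7221), so γ^2 - 170 = 2√(7221); squaring, (γ^2 - 170)^2 = 4·7221, i.e. γ^4 - 340γ^2 + 28900 - 28884 = 0, i.e. γ^4 - 340γ^2 + 16 = 0. So γ is a root of x^4 - 340x^2 + 16. This polynomial is irreducible over Q: it has no rational root (each ±√83 ± √87 is irrational), and any factorization into two quadratics over Q would force √(7221) ∈ Q (pairing opposite roots) or √83, √87 ∈ Q (other pairings), all impossible. Hence [Q(γ):Q] = 4 = [Q(√83, √87):Q], so Q(γ) = Q(√83, √87).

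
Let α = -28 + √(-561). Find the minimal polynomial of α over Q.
m_α(x) = x^2 + 56x + 1345

From α + 28 = √(-561), squaring gives (α + 28)^2 = -561, i.e. α^2 + 56α + 784 = -561, so α^2 + 56α + 1345 = 0. The discriminant of x^2 + 56x + 1345 is (56)^2 - 4·(1345) = 3136 - 5380 = -2244, and 4·(-561) is not a perfect square in Q since -561 is squarefree and ≠ 1. Hence x^2 + 56x + 1345 is irreducible over Q and is the minimal polynomial of α.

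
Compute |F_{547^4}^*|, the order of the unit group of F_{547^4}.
|F_{547^4}^*| = 89526025680

F_{547^4} has 547^4 = 89526025681 elements; its multiplicative group consists of all nonzero elements, so |F_{547^4}^*| = 89526025681 - 1 = 89526025680. (It is cyclic since any finite subgroup of the multiplicative group of a field is cyclic.)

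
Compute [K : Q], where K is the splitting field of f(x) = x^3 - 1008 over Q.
[K : Q] = 6

The roots of x^3 - 1008 are ∛1008, ω∛1008, ω^2∛1008 where ω = e^(2πi/3) is a primitive cube root of unity, so K = Q(∛1008, ω). Now [Q(∛1008):Q] = 3 (since 1008 is not a perfect cube, x^3 - 1008 is irreducible) and [Q(ω):Q] = 2. Both 2 and 3 divide [K:Q], and [K:Q] ≤ 3·2 = 6, so [K:Q] = 6. (Equivalently: Q(∛1008) ⊂ R but ω ∉ R, so [K : Q(∛1008)] = 2.)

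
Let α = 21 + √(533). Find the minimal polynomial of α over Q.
m_α(x) = x^2 - 42x - 92

From α - 21 = √(533), squaring gives (α - 21)^2 = 533, i.e. α^2 - 42α + 441 = 533, so α^2 - 42α - 92 = 0. The discriminant of x^2 - 42x - 92 is (-42)^2 - 4·(-92) = 1764 + 368 = 2132, and 4·(533) is not a perfect square in Q since 533 is squarefree and ≠ 1. Hence x^2 - 42x - 92 is irreducible over Q and is the minimal polynomial of α.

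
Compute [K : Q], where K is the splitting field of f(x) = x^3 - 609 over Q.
[K : Q] = 6

The roots of x^3 - 609 are ∛609, ω∛609, ω^2∛609 where ω = e^(2πi/3) is a primitive cube root of unity, so K = Q(∛609, ω). Now [Q(∛609):Q] = 3 (since 609 is not a perfect cube, x^3 - 609 is irreducible) and [Q(ω):Q] = 2. Both 2 and 3 divide [K:Q], and [K:Q] ≤ 3·2 = 6, so [K:Q] = 6. (Equivalently: Q(∛609) ⊂ R but ω ∉ R, so [K : Q(∛609)] = 2.)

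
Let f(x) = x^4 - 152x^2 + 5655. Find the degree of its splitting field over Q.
[K : Q] = 4

Solving the quadratic in x^2: x^2 = (152 ± √(152^2 - 4·5655))/2 = (152 ± √484)/2 = (152 ± 22)/2, giving x^2 = 87 or x^2 = 65. So f(x) = (x^2 - 87)(x^2 - 65) and the roots of f are ±√87, ±√65. Hence the splitting field is K = Q(√87, √65). Since 87 and 65 are distinct squarefree integers > 1, their product 5655 is not a perfect square, so √65 ∉ Q(√87). By the tower law [K:Q] = [Q(√87,√65):Q(√87)] · [Q(√87):Q] = 2 · 2 = 4.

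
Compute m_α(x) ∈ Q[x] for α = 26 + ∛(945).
m_α(x) = x^3 - 78x^2 + 2028x - 18521

Set β = α - 26 = ∛(945), so β^3 = 945. Then (α - 26)^3 - 945 = 0, i.e. α is a root of g(x) = (x - 26)^3 - 945 = x^3 - 78x^2 + 2028x - 18521. Since g(x) = h(x - 26) where h(x) = x^3 - 945, and h is irreducible over Q (because 945 is not a perfect cube, so h has no rational root, and a monic cubic with no rational root is irreducible), g is also irreducible (irreducibility is preserved under the substitution x → x - 26). Hence m_α(x) = x^3 - 78x^2 + 2028x - 18521.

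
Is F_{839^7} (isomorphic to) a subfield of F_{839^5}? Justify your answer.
No: F_{839^7} is not a subfield of F_{839^5}

F_{p^m} embeds in F_{p^n} iff m | n. Here 7 ∤ 5 (since 5 = 0·7 + 5 with remainder 5 ≠ 0), so F_{839^7} is not a subfield of F_{839^5}. Equivalently: if it were, the tower law would give 7 = [F_{839^7}:F_839] dividing [F_{839^5}:F_839] = 5, contradiction.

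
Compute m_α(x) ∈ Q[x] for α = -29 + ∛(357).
m_α(x) = x^3 + 87x^2 + 2523x + 24032

Set β = α + 29 = ∛(357), so β^3 = 357. Then (α + 29)^3 - 357 = 0, i.e. α is a root of g(x) = (x + 29)^3 - 357 = x^3 + 87x^2 + 2523x + 24032. Since g(x) = h(x + 29) where h(x) = x^3 - 357, and h is irreducible over Q (because 357 is not a perfect cube, so h has no rational root, and a monic cubic with no rational root is irreducible), g is also irreducible (irreducibility is preserved under the substitution x → x + 29). Hence m_α(x) = x^3 + 87x^2 + 2523x + 24032.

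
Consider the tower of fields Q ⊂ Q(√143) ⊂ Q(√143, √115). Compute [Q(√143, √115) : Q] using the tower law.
[Q(√143, √115) : Q] = 4

[Q(√143):Q] = 2 (min poly x^2 - 143, irreducible since 143 is squarefree > 1). For the top step, suppose √115 ∈ Q(√143), say √115 = c + d√143 with c, d ∈ Q. Squaring: 115 = c^2 + 143d^2 + 2cd√143. Since √143 ∉ Q this forces 2cd = 0. If d = 0 then √115 = c ∈ Q, contradicting 115 squarefree > 1. If c = 0 then 115 = 143d^2, so 143·115 = (143d)^2 is a perfect square in Q — but 143·115 = 16445 is not a perfect square (since 143 and 115 are distinct squarefree integers). Contradiction. Hence √115 ∉ Q(√143), so x^2 - 115 stays irreducible over Q(√143) and [Q(√143, √115) : Q(√143)] = 2. By the tower law, [Q(√143, √115) : Q] = 2 · 2 = 4.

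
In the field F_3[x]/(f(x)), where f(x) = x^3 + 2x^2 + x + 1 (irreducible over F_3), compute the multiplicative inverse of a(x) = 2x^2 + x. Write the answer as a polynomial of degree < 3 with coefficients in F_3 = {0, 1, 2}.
a(x)^(-1) ≡ x^2 + x + 1 (mod f(x))

Since f is irreducible over F_3, F_3[x]/(f) is a field and a(x) ≠ 0 has an inverse. Apply the extended Euclidean algorithm to f(x) and a(x) in F_3[x]: f(x) = (2x)·a(x) + (x + 1);  a(x) = (2x + 2)·(x + 1) + (1). The last nonzero remainder is the constant 1 = gcd(f, a) in F_3. Back-substituting through the division chain expresses 1 = s(x)·a(x) + t(x)·f(x) with s(x) ≡ x^2 + x + 1 (mod f), so a(x)^(-1) ≡ s(x) = x^2 + x + 1 (mod f). Check: (2x^2 + x)·(x^2 + x + 1) = 2x^4 + x ≡ 1 (mod x^3 + 2x^2 + x + 1).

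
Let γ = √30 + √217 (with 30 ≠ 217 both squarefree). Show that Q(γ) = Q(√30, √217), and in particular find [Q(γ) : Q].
[Q(γ) : Q] = 4 (equivalently, Q(γ) = Q(√30, √217))

Obviously Q(γ) ⊆ Q(√30, √217), and [Q(√30, √217):Q] = 4 (since 30, 217 are distinct squarefree integers > 1 with 6510 not a perfect square). To show equality we compute the minimal polynomial of γ. From γ = √30 + √217: γ^2 = 30 + 2√(6510) + 217 = 247 + 2√(6510), so γ^2 - 247 = 2√(6510); squaring, (γ^2 - 247)^2 = 4·6510, i.e. γ^4 - 494γ^2 + 61009 - 26040 = 0, i.e. γ^4 - 494γ^2 + 34969 = 0. So γ is a root of x^4 - 494x^2 + 34969. This polynomial is irreducible over Q: it has no rational root (each ±√30 ± √217 is irrational), and any factorization into two quadratics over Q would force √(6510) ∈ Q (pairing opposite roots) or √30, √217 ∈ Q (other pairings), all impossible. Hence [Q(γ):Q] = 4 = [Q(√30, √217):Q], so Q(γ) = Q(√30, √217).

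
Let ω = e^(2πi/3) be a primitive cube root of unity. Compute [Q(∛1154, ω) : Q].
[Q(∛1154, ω) : Q] = 6

[Q(∛1154):Q] = 3 (min poly x^3 - 1154, irreducible since 1154 is not a perfect cube). [Q(ω):Q] = 2 (min poly x^2 + x + 1). Since Q(∛1154) ⊂ R and ω ∉ R, we have ω ∉ Q(∛1154), so x^2 + x + 1 remains irreducible over Q(∛1154) and [Q(∛1154, ω) : Q(∛1154)] = 2. By the tower law, [Q(∛1154, ω) : Q] = 3 · 2 = 6. (In fact Q(∛1154, ω) is the splitting field of x^3 - 1154 over Q.)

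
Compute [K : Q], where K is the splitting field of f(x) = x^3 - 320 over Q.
[K : Q] = 6

The roots of x^3 - 320 are ∛320, ω∛320, ω^2∛320 where ω = e^(2πi/3) is a primitive cube root of unity, so K = Q(∛320, ω). Now [Q(∛320):Q] = 3 (since 320 is not a perfect cube, x^3 - 320 is irreducible) and [Q(ω):Q] = 2. Both 2 and 3 divide [K:Q], and [K:Q] ≤ 3·2 = 6, so [K:Q] = 6. (Equivalently: Q(∛320) ⊂ R but ω ∉ R, so [K : Q(∛320)] = 2.)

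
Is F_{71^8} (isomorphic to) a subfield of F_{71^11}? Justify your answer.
No: F_{71^8} is not a subfield of F_{71^11}

F_{p^m} embeds in F_{p^n} iff m | n. Here 8 ∤ 11 (since 11 = 1·8 + 3 with remainder 3 ≠ 0), so F_{71^8} is not a subfield of F_{71^11}. Equivalently: if it were, the tower law would give 8 = [F_{71^8}:F_71] dividing [F_{71^11}:F_71] = 11, contradiction.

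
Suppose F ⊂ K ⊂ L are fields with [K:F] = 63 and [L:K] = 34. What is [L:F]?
[L:F] = 2142

The tower law says that for any tower of field extensions F ⊂ K ⊂ L with finite degrees, [L:F] = [L:K] · [K:F]. Here this gives [L:F] = 34 · 63 = 2142.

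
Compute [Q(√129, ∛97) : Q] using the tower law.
[Q(√129, ∛97) : Q] = 6

Let L = Q(√129, ∛97). Since Q(√129) ⊂ L and [Q(√129):Q] = 2, the tower law gives 2 | [L:Q]. Likewise Q(∛97) ⊂ L with [Q(∛97):Q] = 3 (because 97 is not a perfect cube), so 3 | [L:Q]. As gcd(2,3) = 1, [L:Q] is divisible by 6. Conversely L is generated over Q by √129 and ∛97, so [L:Q] ≤ 2·3 = 6. Therefore [Q(√129, ∛97) : Q] = 6.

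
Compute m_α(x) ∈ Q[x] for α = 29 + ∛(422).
m_α(x) = x^3 - 87x^2 + 2523x - 24811

Set β = α - 29 = ∛(422), so β^3 = 422. Then (α - 29)^3 - 422 = 0, i.e. α is a root of g(x) = (x - 29)^3 - 422 = x^3 - 87x^2 + 2523x - 24811. Since g(x) = h(x - 29) where h(x) = x^3 - 422, and h is irreducible over Q (because 422 is not a perfect cube, so h has no rational root, and a monic cubic with no rational root is irreducible), g is also irreducible (irreducibility is preserved under the substitution x → x - 29). Hence m_α(x) = x^3 - 87x^2 + 2523x - 24811.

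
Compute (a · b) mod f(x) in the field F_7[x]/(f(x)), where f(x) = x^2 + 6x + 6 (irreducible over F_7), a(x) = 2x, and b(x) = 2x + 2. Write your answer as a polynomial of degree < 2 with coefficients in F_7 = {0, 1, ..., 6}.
a · b ≡ x + 4 (mod f(x))

Multiply in F_7[x]: a(x)·b(x) = (2x)·(2x + 2) = 4x^2 + 4x. This has degree ≥ 2, so divide by f(x) over F_7: 4x^2 + 4x = (4)·(x^2 + 6x + 6) + (x + 4). Hence a·b ≡ x + 4 (mod f). (F_7[x]/(f) is a field with 7^2 = 49 elements since f is irreducible of degree 2.)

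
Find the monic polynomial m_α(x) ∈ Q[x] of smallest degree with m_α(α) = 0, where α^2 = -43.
m_α(x) = x^2 + 43

α satisfies α^2 + 43 = 0, so x^2 + 43 annihilates α. Since d = -43 is squarefree and ≠ 1, it is not a perfect square in Q, so x^2 + 43 has no rational root and is therefore irreducible over Q (a degree-2 polynomial over a field is irreducible iff it has no root). Hence m_α(x) = x^2 + 43.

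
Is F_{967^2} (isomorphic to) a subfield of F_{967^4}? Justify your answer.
Yes: F_{967^2} is a subfield of F_{967^4}

F_{p^m} embeds in F_{p^n} iff m | n (since F_{p^n} is the splitting field of x^(p^n) - x, and F_{p^m} ⊂ F_{p^n} forces p^n to be a power of p^m, i.e. m | n; conversely if m | n then every root of x^(p^m) - x is a root of x^(p^n) - x). Here 2 | 4 (since 4 = 2·2), so F_{967^2} is a subfield of F_{967^4}, and [F_{967^4} : F_{967^2}] = 4/2 = 2.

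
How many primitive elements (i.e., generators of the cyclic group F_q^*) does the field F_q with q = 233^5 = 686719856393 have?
There are φ(686719856392) = 320825736000 primitive elements

F_q^* is cyclic of order q - 1 = 686719856392. A cyclic group of order m has exactly φ(m) generators. Here m = 686719856392 = 2^3 · 29 · 31 · 95483851, so the number of primitive elements is φ(686719856392) = 320825736000.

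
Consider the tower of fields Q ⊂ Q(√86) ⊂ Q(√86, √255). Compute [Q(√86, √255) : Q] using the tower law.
[Q(√86, √255) : Q] = 4

[Q(√86):Q] = 2 (min poly x^2 - 86, irreducible since 86 is squarefree > 1). For the top step, suppose √255 ∈ Q(√86), say √255 = c + d√86 with c, d ∈ Q. Squaring: 255 = c^2 + 86d^2 + 2cd√86. Since √86 ∉ Q this forces 2cd = 0. If d = 0 then √255 = c ∈ Q, contradicting 255 squarefree > 1. If c = 0 then 255 = 86d^2, so 86·255 = (86d)^2 is a perfect square in Q — but 86·255 = 21930 is not a perfect square (since 86 and 255 are distinct squarefree integers). Contradiction. Hence √255 ∉ Q(√86), so x^2 - 255 stays irreducible over Q(√86) and [Q(√86, √255) : Q(√86)] = 2. By the tower law, [Q(√86, √255) : Q] = 2 · 2 = 4.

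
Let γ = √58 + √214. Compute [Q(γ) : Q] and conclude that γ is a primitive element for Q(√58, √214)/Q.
[Q(γ) : Q] = 4 (equivalently, Q(γ) = Q(√58, √214))

Obviously Q(γ) ⊆ Q(√58, √214), and [Q(√58, √214):Q] = 4 (since 58, 214 are distinct squarefree integers > 1 with 12412 not a perfect square). To show equality we compute the minimal polynomial of γ. From γ = √58 + √214: γ^2 = 58 + 2√(12412) + 214 = 272 + 2√(12412), so γ^2 - 272 = 2√(12412); squaring, (γ^2 - 272)^2 = 4·12412, i.e. γ^4 - 544γ^2 + 73984 - 49648 = 0, i.e. γ^4 - 544γ^2 + 24336 = 0. So γ is a root of x^4 - 544x^2 + 24336. This polynomial is irreducible over Q: it has no rational root (each ±√58 ± √214 is irrational), and any factorization into two quadratics over Q would force √(12412) ∈ Q (pairing opposite roots) or √58, √214 ∈ Q (other pairings), all impossible. Hence [Q(γ):Q] = 4 = [Q(√58, √214):Q], so Q(γ) = Q(√58, √214).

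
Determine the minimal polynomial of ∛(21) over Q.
m_α(x) = x^3 - 21

α satisfies α^3 = 21, so x^3 - 21 annihilates α. By the rational root test, a rational root p/q (in lowest terms) of x^3 - 21 would satisfy p^3 = 21 q^3, forcing q = 1 and p^3 = 21; but 21 is not a perfect cube, contradiction. A monic cubic over Q with no rational root is irreducible (any nontrivial factorization would include a linear factor). Hence x^3 - 21 is the minimal polynomial of α, and in particular [Q(α):Q] = 3.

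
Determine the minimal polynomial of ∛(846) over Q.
m_α(x) = x^3 - 846

α satisfies α^3 = 846, so x^3 - 846 annihilates α. By the rational root test, a rational root p/q (in lowest terms) of x^3 - 846 would satisfy p^3 = 846 q^3, forcing q = 1 and p^3 = 846; but 846 is not a perfect cube, contradiction. A monic cubic over Q with no rational root is irreducible (any nontrivial factorization would include a linear factor). Hence x^3 - 846 is the minimal polynomial of α, and in particular [Q(α):Q] = 3.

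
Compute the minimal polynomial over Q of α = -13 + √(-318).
m_α(x) = x^2 + 26x + 487

From α + 13 = √(-318), squaring gives (α + 13)^2 = -318, i.e. α^2 + 26α + 169 = -318, so α^2 + 26α + 487 = 0. The discriminant of x^2 + 26x + 487 is (26)^2 - 4·(487) = 676 - 1948 = -1272, and 4·(-318) is not a perfect square in Q since -318 is squarefree and ≠ 1. Hence x^2 + 26x + 487 is irreducible over Q and is the minimal polynomial of α.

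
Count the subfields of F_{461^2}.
F_{461^2} has 2 subfields

The subfields of F_{p^n} are exactly the fields F_{p^d} for d | n (each is the fixed field of the unique index-d subgroup of Gal(F_{p^n}/F_p) ≅ Z/nZ). The divisors of n = 2 are {1, 2}, giving 2 subfields: F_{461^1}, F_{461^2}.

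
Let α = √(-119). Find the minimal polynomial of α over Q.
m_α(x) = x^2 + 119

α satisfies α^2 + 119 = 0, so x^2 + 119 annihilates α. Since d = -119 is squarefree and ≠ 1, it is not a perfect square in Q, so x^2 + 119 has no rational root and is therefore irreducible over Q (a degree-2 polynomial over a field is irreducible iff it has no root). Hence m_α(x) = x^2 + 119.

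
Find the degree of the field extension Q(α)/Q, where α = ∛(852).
[Q(α):Q] = 3

The minimal polynomial of α is x^3 - 852, irreducible over Q since 852 is not a perfect cube (so x^3 - 852 has no rational root). Hence [Q(α):Q] = deg(m_α) = 3.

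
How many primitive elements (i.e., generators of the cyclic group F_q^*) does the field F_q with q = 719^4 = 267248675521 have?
There are φ(267248675520) = 69712601088 primitive elements

F_q^* is cyclic of order q - 1 = 267248675520. A cyclic group of order m has exactly φ(m) generators. Here m = 267248675520 = 2^6 · 3^2 · 5 · 53 · 359 · 4877, so the number of primitive elements is φ(267248675520) = 69712601088.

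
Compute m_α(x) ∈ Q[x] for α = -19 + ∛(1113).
m_α(x) = x^3 + 57x^2 + 1083x + 5746

Set β = α + 19 = ∛(1113), so β^3 = 1113. Then (α + 19)^3 - 1113 = 0, i.e. α is a root of g(x) = (x + 19)^3 - 1113 = x^3 + 57x^2 + 1083x + 5746. Since g(x) = h(x + 19) where h(x) = x^3 - 1113, and h is irreducible over Q (because 1113 is not a perfect cube, so h has no rational root, and a monic cubic with no rational root is irreducible), g is also irreducible (irreducibility is preserved under the substitution x → x + 19). Hence m_α(x) = x^3 + 57x^2 + 1083x + 5746.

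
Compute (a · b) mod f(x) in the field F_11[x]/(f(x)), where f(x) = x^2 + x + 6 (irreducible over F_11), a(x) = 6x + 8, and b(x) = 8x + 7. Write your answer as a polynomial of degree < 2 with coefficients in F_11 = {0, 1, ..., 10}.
a · b ≡ 3x + 10 (mod f(x))

Multiply in F_11[x]: a(x)·b(x) = (6x + 8)·(8x + 7) = 4x^2 + 7x + 1. This has degree ≥ 2, so divide by f(x) over F_11: 4x^2 + 7x + 1 = (4)·(x^2 + x + 6) + (3x + 10). Hence a·b ≡ 3x + 10 (mod f). (F_11[x]/(f) is a field with 11^2 = 121 elements since f is irreducible of degree 2.)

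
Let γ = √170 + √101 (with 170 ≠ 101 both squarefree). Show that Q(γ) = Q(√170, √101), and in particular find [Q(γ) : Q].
[Q(γ) : Q] = 4 (equivalently, Q(γ) = Q(√170, √101))

Obviously Q(γ) ⊆ Q(√170, √101), and [Q(√170, √101):Q] = 4 (since 170, 101 are distinct squarefree integers > 1 with 17170 not a perfect square). To show equality we compute the minimal polynomial of γ. From γ = √170 + √101: γ^2 = 170 + 2√(17170) + 101 = 271 + 2√(17170), so γ^2 - 271 = 2√(17170); squaring, (γ^2 - 271)^2 = 4·17170, i.e. γ^4 - 542γ^2 + 73441 - 68680 = 0, i.e. γ^4 - 542γ^2 + 4761 = 0. So γ is a root of x^4 - 542x^2 + 4761. This polynomial is irreducible over Q: it has no rational root (each ±√170 ± √101 is irrational), and any factorization into two quadratics over Q would force √(17170) ∈ Q (pairing opposite roots) or √170, √101 ∈ Q (other pairings), all impossible. Hence [Q(γ):Q] = 4 = [Q(√170, √101):Q], so Q(γ) = Q(√170, √101).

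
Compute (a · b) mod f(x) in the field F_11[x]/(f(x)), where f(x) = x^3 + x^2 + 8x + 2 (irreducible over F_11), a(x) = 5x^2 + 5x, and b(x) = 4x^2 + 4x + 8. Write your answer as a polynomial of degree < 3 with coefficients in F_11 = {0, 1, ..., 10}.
a · b ≡ x^2 + 5x + 4 (mod f(x))

Multiply in F_11[x]: a(x)·b(x) = (5x^2 + 5x)·(4x^2 + 4x + 8) = 9x^4 + 7x^3 + 5x^2 + 7x. This has degree ≥ 3, so divide by f(x) over F_11: 9x^4 + 7x^3 + 5x^2 + 7x = (9x + 9)·(x^3 + x^2 + 8x + 2) + (x^2 + 5x + 4). Hence a·b ≡ x^2 + 5x + 4 (mod f). (F_11[x]/(f) is a field with 11^3 = 1331 elements since f is irreducible of degree 3.)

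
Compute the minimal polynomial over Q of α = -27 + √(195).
m_α(x) = x^2 + 54x + 534

From α + 27 = √(195), squaring gives (α + 27)^2 = 195, i.e. α^2 + 54α + 729 = 195, so α^2 + 54α + 534 = 0. The discriminant of x^2 + 54x + 534 is (54)^2 - 4·(534) = 2916 - 2136 = 780, and 4·(195) is not a perfect square in Q since 195 is squarefree and ≠ 1. Hence x^2 + 54x + 534 is irreducible over Q and is the minimal polynomial of α.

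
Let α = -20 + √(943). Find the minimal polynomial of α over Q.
m_α(x) = x^2 + 40x - 543

From α + 20 = √(943), squaring gives (α + 20)^2 = 943, i.e. α^2 + 40α + 400 = 943, so α^2 + 40α - 543 = 0. The discriminant of x^2 + 40x - 543 is (40)^2 - 4·(-543) = 1600 + 2172 = 3772, and 4·(943) is not a perfect square in Q since 943 is squarefree and ≠ 1. Hence x^2 + 40x - 543 is irreducible over Q and is the minimal polynomial of α.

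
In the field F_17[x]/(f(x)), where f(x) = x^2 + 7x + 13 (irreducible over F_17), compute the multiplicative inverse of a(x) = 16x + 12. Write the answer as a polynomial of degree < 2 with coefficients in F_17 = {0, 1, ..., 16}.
a(x)^(-1) ≡ 6x + 12 (mod f(x))

Since f is irreducible over F_17, F_17[x]/(f) is a field and a(x) ≠ 0 has an inverse. Apply the extended Euclidean algorithm to f(x) and a(x) in F_17[x]: f(x) = (16x + 15)·a(x) + (3). The last nonzero remainder is the constant 3 = gcd(f, a) in F_17. Back-substituting through the division chain expresses 3 = s(x)·a(x) + t(x)·f(x) with s(x) ≡ x + 2 (mod f), so (x + 2)·a(x) ≡ 3 (mod f). Multiplying by 3^(-1) ≡ 6 in F_17 gives a(x)^(-1) ≡ 6·(x + 2) ≡ 6x + 12 (mod f). Check: (16x + 12)·(6x + 12) = 11x^2 + 9x + 8 ≡ 1 (mod x^2 + 7x + 13).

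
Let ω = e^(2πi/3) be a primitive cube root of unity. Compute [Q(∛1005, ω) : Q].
[Q(∛1005, ω) : Q] = 6

[Q(∛1005):Q] = 3 (min poly x^3 - 1005, irreducible since 1005 is not a perfect cube). [Q(ω):Q] = 2 (min poly x^2 + x + 1). Since Q(∛1005) ⊂ R and ω ∉ R, we have ω ∉ Q(∛1005), so x^2 + x + 1 remains irreducible over Q(∛1005) and [Q(∛1005, ω) : Q(∛1005)] = 2. By the tower law, [Q(∛1005, ω) : Q] = 3 · 2 = 6. (In fact Q(∛1005, ω) is the splitting field of x^3 - 1005 over Q.)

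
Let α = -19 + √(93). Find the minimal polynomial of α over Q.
m_α(x) = x^2 + 38x + 268

From α + 19 = √(93), squaring gives (α + 19)^2 = 93, i.e. α^2 + 38α + 361 = 93, so α^2 + 38α + 268 = 0. The discriminant of x^2 + 38x + 268 is (38)^2 - 4·(268) = 1444 - 1072 = 372, and 4·(93) is not a perfect square in Q since 93 is squarefree and ≠ 1. Hence x^2 + 38x + 268 is irreducible over Q and is the minimal polynomial of α.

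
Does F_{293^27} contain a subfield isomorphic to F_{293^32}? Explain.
No: F_{293^32} is not a subfield of F_{293^27}

F_{p^m} embeds in F_{p^n} iff m | n. Here 32 ∤ 27 (since 27 = 0·32 + 27 with remainder 27 ≠ 0), so F_{293^32} is not a subfield of F_{293^27}. Equivalently: if it were, the tower law would give 32 = [F_{293^32}:F_293] dividing [F_{293^27}:F_293] = 27, contradiction.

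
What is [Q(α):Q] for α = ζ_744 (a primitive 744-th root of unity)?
[Q(α):Q] = 240

The minimal polynomial of ζ_744 over Q is the 744-th cyclotomic polynomial Φ_744(x), which is irreducible over Q and has degree φ(744) = 240. Hence [Q(α):Q] = φ(744) = 240.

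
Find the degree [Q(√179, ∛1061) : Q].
[Q(√179, ∛1061) : Q] = 6

Let L = Q(√179, ∛1061). Since Q(√179) ⊂ L and [Q(√179):Q] = 2, the tower law gives 2 | [L:Q]. Likewise Q(∛1061) ⊂ L with [Q(∛1061):Q] = 3 (because 1061 is not a perfect cube), so 3 | [L:Q]. As gcd(2,3) = 1, [L:Q] is divisible by 6. Conversely L is generated over Q by √179 and ∛1061, so [L:Q] ≤ 2·3 = 6. Therefore [Q(√179, ∛1061) : Q] = 6.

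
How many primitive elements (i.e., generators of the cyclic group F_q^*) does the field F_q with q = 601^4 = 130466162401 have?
There are φ(130466162400) = 28983951360 primitive elements

F_q^* is cyclic of order q - 1 = 130466162400. A cyclic group of order m has exactly φ(m) generators. Here m = 130466162400 = 2^5 · 3 · 5^2 · 7 · 43 · 313 · 577, so the number of primitive elements is φ(130466162400) = 28983951360.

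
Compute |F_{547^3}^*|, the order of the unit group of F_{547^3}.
|F_{547^3}^*| = 163667322

F_{547^3} has 547^3 = 163667323 elements; its multiplicative group consists of all nonzero elements, so |F_{547^3}^*| = 163667323 - 1 = 163667322. (It is cyclic since any finite subgroup of the multiplicative group of a field is cyclic.)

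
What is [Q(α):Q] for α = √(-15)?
[Q(α):Q] = 2

[Q(α):Q] equals the degree of the minimal polynomial of α. Here α^2 = -15 and x^2 + 15 is irreducible (d = -15 is squarefree, ≠ 1, hence not a square), so deg(m_α) = 2. Thus [Q(α):Q] = 2.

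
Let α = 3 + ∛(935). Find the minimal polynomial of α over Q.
m_α(x) = x^3 - 9x^2 + 27x - 962

Set β = α - 3 = ∛(935), so β^3 = 935. Then (α - 3)^3 - 935 = 0, i.e. α is a root of g(x) = (x - 3)^3 - 935 = x^3 - 9x^2 + 27x - 962. Since g(x) = h(x - 3) where h(x) = x^3 - 935, and h is irreducible over Q (because 935 is not a perfect cube, so h has no rational root, and a monic cubic with no rational root is irreducible), g is also irreducible (irreducibility is preserved under the substitution x → x - 3). Hence m_α(x) = x^3 - 9x^2 + 27x - 962.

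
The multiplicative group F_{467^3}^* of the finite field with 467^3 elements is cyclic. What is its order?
|F_{467^3}^*| = 101847562

F_{467^3} has 467^3 = 101847563 elements; its multiplicative group consists of all nonzero elements, so |F_{467^3}^*| = 101847563 - 1 = 101847562. (It is cyclic since any finite subgroup of the multiplicative group of a field is cyclic.)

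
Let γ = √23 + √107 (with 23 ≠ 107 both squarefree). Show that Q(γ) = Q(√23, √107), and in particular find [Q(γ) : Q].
[Q(γ) : Q] = 4 (equivalently, Q(γ) = Q(√23, √107))

Obviously Q(γ) ⊆ Q(√23, √107), and [Q(√23, √107):Q] = 4 (since 23, 107 are distinct squarefree integers > 1 with 2461 not a perfect square). To show equality we compute the minimal polynomial of γ. From γ = √23 + √107: γ^2 = 23 + 2√(2461) + 107 = 130 + 2√(2461), so γ^2 - 130 = 2√(2461); squaring, (γ^2 - 130)^2 = 4·2461, i.e. γ^4 - 260γ^2 + 16900 - 9844 = 0, i.e. γ^4 - 260γ^2 + 7056 = 0. So γ is a root of x^4 - 260x^2 + 7056. This polynomial is irreducible over Q: it has no rational root (each ±√23 ± √107 is irrational), and any factorization into two quadratics over Q would force √(2461) ∈ Q (pairing opposite roots) or √23, √107 ∈ Q (other pairings), all impossible. Hence [Q(γ):Q] = 4 = [Q(√23, √107):Q], so Q(γ) = Q(√23, √107).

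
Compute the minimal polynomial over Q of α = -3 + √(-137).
m_α(x) = x^2 + 6x + 146

From α + 3 = √(-137), squaring gives (α + 3)^2 = -137, i.e. α^2 + 6α + 9 = -137, so α^2 + 6α + 146 = 0. The discriminant of x^2 + 6x + 146 is (6)^2 - 4·(146) = 36 - 584 = -548, and 4·(-137) is not a perfect square in Q since -137 is squarefree and ≠ 1. Hence x^2 + 6x + 146 is irreducible over Q and is the minimal polynomial of α.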